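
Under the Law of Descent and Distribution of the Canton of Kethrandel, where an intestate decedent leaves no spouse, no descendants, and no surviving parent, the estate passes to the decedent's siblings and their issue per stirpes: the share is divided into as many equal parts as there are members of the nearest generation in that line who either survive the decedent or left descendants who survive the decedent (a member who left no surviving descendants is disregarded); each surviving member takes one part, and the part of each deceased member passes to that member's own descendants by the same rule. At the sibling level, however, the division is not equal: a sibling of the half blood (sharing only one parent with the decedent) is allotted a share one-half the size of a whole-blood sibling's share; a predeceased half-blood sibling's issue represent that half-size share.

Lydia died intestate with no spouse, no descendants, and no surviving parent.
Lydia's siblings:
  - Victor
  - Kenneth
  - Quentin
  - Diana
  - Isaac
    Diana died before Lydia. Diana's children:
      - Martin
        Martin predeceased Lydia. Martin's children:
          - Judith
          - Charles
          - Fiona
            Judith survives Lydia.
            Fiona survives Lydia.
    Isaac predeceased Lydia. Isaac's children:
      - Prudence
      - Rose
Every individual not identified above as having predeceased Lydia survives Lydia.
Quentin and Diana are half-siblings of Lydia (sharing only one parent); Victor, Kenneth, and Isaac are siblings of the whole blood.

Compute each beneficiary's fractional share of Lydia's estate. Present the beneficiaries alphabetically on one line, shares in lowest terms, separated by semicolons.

No spouse, descendants, or parent survives, so the estate passes to Lydia's siblings per stirpes.
Half-blood siblings count for one-half the weight of whole-blood siblings at the initial division.
Dividing 1 in proportion to weights (total weight 4): Victor (weight 1) → 1/4; Kenneth (weight 1) → 1/4; Quentin (weight 1/2) → 1/8; Diana (weight 1/2) → 1/8; Isaac (weight 1) → 1/4.
Victor is living and takes 1/4.
Kenneth is living and takes 1/4.
Quentin is living and takes 1/8.
Diana predeceased; the 1/8 allotted to Diana's branch passes to Diana's issue by representation.
Martin's line is the sole branch at this level, so the full 1/8 passes to Martin's issue by representation.
The 1/8 is divided into 3 equal shares of 1/24 among Judith, Charles, Fiona.
Judith is living and takes 1/24.
Charles is living and takes 1/24.
Fiona is living and takes 1/24.
Isaac predeceased; the 1/4 allotted to Isaac's branch passes to Isaac's issue by representation.
The 1/4 is divided into 2 equal shares of 1/8 among Prudence, Rose.
Prudence is living and takes 1/8.
Rose is living and takes 1/8.

Charles 1/24; Fiona 1/24; Judith 1/24; Kenneth 1/4; Prudence 1/8; Quentin 1/8; Rose 1/8; Victor 1/4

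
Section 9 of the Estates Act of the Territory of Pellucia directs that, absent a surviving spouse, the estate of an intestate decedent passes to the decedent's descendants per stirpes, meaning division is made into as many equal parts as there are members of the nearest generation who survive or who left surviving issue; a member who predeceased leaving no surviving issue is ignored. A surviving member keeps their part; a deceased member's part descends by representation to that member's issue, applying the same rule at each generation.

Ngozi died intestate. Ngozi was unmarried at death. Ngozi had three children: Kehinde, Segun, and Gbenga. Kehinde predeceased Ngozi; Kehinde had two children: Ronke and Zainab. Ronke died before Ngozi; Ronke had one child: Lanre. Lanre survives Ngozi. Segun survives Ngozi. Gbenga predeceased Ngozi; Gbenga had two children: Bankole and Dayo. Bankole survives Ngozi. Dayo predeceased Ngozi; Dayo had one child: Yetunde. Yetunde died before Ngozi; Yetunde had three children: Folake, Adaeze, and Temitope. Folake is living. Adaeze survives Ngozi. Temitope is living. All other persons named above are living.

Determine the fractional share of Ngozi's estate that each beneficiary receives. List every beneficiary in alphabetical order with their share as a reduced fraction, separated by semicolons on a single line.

There is no surviving spouse, so the entire estate passes to Ngozi's descendants per stirpes.
The estate is divided into 3 equal shares of 1/3 among Kehinde, Segun, Gbenga.
Kehinde predeceased; the 1/3 allotted to Kehinde's branch passes to Kehinde's issue by representation.
The 1/3 is divided into 2 equal shares of 1/6 among Ronke, Zainab.
Ronke predeceased; the 1/6 allotted to Ronke's branch passes to Ronke's issue by representation.
Lanre is the sole taker at this level and receives the full 1/6.
Zainab is living and takes 1/6.
Segun is living and takes 1/3.
Gbenga predeceased; the 1/3 allotted to Gbenga's branch passes to Gbenga's issue by representation.
The 1/3 is divided into 2 equal shares of 1/6 among Bankole, Dayo.
Bankole is living and takes 1/6.
Dayo predeceased; the 1/6 allotted to Dayo's branch passes to Dayo's issue by representation.
Yetunde's line is the sole branch at this level, so the full 1/6 passes to Yetunde's issue by representation.
The 1/6 is divided into 3 equal shares of 1/18 among Folake, Adaeze, Temitope.
Folake is living and takes 1/18.
Adaeze is living and takes 1/18.
Temitope is living and takes 1/18.

Adaeze 1/18; Bankole 1/6; Folake 1/18; Lanre 1/6; Segun 1/3; Temitope 1/18; Zainab 1/6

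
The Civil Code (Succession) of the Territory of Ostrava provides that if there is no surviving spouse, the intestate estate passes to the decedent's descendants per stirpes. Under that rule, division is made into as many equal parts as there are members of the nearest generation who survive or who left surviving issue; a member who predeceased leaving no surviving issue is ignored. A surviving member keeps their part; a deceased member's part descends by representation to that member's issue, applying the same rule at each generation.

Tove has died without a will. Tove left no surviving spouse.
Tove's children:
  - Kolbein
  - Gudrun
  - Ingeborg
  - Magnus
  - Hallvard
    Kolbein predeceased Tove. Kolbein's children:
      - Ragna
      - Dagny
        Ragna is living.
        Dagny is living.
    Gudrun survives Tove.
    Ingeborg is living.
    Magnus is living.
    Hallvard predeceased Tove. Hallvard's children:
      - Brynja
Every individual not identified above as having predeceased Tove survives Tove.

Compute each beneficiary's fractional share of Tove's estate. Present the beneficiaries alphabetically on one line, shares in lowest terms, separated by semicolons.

Brynja 1/5; Dagny 1/10; Gudrun 1/5; Ingeborg 1/5; Magnus 1/5; Ragna 1/10

There is no surviving spouse, so the entire estate passes to Tove's descendants per stirpes.
The estate is divided into 5 equal shares of 1/5 among Kolbein, Gudrun, Ingeborg, Magnus, Hallvard.
Kolbein predeceased; the 1/5 allotted to Kolbein's branch passes to Kolbein's issue by representation.
The 1/5 is divided into 2 equal shares of 1/10 among Ragna, Dagny.
Ragna is living and takes 1/10.
Dagny is living and takes 1/10.
Gudrun is living and takes 1/5.
Ingeborg is living and takes 1/5.
Magnus is living and takes 1/5.
Hallvard predeceased; the 1/5 allotted to Hallvard's branch passes to Hallvard's issue by representation.
Brynja is the sole taker at this level and receives the full 1/5.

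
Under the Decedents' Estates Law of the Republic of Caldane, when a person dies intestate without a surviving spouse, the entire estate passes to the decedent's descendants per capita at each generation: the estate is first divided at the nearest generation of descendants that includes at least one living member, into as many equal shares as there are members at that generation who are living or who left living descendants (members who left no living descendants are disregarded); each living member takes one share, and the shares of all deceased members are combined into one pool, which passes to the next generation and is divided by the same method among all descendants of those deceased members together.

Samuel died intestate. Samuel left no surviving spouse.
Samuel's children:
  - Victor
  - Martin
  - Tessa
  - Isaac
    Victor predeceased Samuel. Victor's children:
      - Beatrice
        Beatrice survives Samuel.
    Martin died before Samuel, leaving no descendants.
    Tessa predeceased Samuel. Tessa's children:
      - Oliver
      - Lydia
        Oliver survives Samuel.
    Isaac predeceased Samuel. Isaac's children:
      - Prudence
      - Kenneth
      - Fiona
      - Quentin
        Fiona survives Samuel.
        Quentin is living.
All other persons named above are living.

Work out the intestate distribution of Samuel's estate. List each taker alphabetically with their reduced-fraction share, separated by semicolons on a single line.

There is no surviving spouse, so the entire estate passes to Samuel's descendants per capita at each generation.
No one at generation 1 (Victor, Tessa, Isaac) is living; moving to the next generation.
At generation 2 (Beatrice, Oliver, Lydia, Prudence, Kenneth, Fiona, Quentin) there are 7 shares of (1)/7 = 1/7 each.
Living: Beatrice, Oliver, Lydia, Prudence, Kenneth, Fiona, and Quentin — each takes 1/7.

Beatrice 1/7; Fiona 1/7; Kenneth 1/7; Lydia 1/7; Oliver 1/7; Prudence 1/7; Quentin 1/7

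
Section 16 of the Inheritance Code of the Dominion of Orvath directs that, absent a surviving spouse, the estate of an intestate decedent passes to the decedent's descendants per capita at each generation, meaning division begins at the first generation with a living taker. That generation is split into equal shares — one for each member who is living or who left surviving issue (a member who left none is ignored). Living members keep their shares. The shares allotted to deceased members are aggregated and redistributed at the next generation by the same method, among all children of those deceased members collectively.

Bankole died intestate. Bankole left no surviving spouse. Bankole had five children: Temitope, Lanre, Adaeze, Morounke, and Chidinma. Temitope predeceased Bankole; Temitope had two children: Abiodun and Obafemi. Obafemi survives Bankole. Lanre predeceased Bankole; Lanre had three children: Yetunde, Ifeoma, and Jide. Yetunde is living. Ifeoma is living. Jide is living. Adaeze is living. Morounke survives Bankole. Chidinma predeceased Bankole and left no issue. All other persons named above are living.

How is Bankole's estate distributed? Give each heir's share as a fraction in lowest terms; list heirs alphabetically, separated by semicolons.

Abiodun 1/10; Adaeze 1/4; Ifeoma 1/10; Jide 1/10; Morounke 1/4; Obafemi 1/10; Yetunde 1/10

There is no surviving spouse, so the entire estate passes to Bankole's descendants per capita at each generation.
At generation 1 (Temitope, Lanre, Adaeze, Morounke) there are 4 shares of (1)/4 = 1/4 each.
Living: Adaeze and Morounke — each takes 1/4.
Deceased: Temitope and Lanre. Their combined 1/2 is pooled and carried to generation 2.
At generation 2 (Abiodun, Obafemi, Yetunde, Ifeoma, Jide) there are 5 shares of (1/2)/5 = 1/10 each.
Living: Abiodun, Obafemi, Yetunde, Ifeoma, and Jide — each takes 1/10.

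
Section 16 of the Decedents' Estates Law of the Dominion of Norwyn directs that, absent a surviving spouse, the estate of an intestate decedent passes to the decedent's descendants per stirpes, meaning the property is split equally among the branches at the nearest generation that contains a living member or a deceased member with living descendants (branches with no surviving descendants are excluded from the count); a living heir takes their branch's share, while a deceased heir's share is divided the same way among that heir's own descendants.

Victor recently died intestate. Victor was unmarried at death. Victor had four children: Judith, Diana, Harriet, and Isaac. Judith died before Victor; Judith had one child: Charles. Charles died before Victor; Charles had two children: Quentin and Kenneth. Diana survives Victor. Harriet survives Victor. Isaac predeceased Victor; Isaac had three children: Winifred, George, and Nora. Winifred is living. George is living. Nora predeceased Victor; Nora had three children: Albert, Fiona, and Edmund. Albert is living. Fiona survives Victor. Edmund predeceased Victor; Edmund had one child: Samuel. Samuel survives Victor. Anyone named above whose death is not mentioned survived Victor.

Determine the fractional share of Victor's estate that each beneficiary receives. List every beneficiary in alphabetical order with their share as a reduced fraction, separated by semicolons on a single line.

There is no surviving spouse, so the entire estate passes to Victor's descendants per stirpes.
The estate is divided into 4 equal shares of 1/4 among Judith, Diana, Harriet, Isaac.
Judith predeceased; the 1/4 allotted to Judith's branch passes to Judith's issue by representation.
Charles's line is the sole branch at this level, so the full 1/4 passes to Charles's issue by representation.
The 1/4 is divided into 2 equal shares of 1/8 among Quentin, Kenneth.
Quentin is living and takes 1/8.
Kenneth is living and takes 1/8.
Diana is living and takes 1/4.
Harriet is living and takes 1/4.
Isaac predeceased; the 1/4 allotted to Isaac's branch passes to Isaac's issue by representation.
The 1/4 is divided into 3 equal shares of 1/12 among Winifred, George, Nora.
Winifred is living and takes 1/12.
George is living and takes 1/12.
Nora predeceased; the 1/12 allotted to Nora's branch passes to Nora's issue by representation.
The 1/12 is divided into 3 equal shares of 1/36 among Albert, Fiona, Edmund.
Albert is living and takes 1/36.
Fiona is living and takes 1/36.
Edmund predeceased; the 1/36 allotted to Edmund's branch passes to Edmund's issue by representation.
Samuel is the sole taker at this level and receives the full 1/36.

Albert 1/36; Diana 1/4; Fiona 1/36; George 1/12; Harriet 1/4; Kenneth 1/8; Quentin 1/8; Samuel 1/36; Winifred 1/12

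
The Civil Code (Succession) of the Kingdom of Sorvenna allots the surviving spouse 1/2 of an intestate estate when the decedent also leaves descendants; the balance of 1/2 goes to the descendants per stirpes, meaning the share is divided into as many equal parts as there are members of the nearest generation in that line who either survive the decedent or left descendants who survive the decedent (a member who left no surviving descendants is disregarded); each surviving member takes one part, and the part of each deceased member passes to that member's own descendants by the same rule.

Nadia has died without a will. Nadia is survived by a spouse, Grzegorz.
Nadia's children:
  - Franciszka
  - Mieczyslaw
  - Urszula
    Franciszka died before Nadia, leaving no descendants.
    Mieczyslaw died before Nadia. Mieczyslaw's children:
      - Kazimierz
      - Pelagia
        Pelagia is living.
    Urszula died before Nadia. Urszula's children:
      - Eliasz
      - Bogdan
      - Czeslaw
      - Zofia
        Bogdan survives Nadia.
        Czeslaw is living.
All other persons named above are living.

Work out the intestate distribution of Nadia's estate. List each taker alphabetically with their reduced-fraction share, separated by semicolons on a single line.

Bogdan 1/16; Czeslaw 1/16; Eliasz 1/16; Grzegorz 1/2; Kazimierz 1/8; Pelagia 1/8; Zofia 1/16

Grzegorz, as surviving spouse, takes 1/2.
The remaining 1/2 passes to Nadia's descendants per stirpes.
Franciszka left no surviving issue, so that branch lapses and is disregarded.
The 1/2 is divided into 2 equal shares of 1/4 among Mieczyslaw, Urszula.
Mieczyslaw predeceased; the 1/4 allotted to Mieczyslaw's branch passes to Mieczyslaw's issue by representation.
The 1/4 is divided into 2 equal shares of 1/8 among Kazimierz, Pelagia.
Kazimierz is living and takes 1/8.
Pelagia is living and takes 1/8.
Urszula predeceased; the 1/4 allotted to Urszula's branch passes to Urszula's issue by representation.
The 1/4 is divided into 4 equal shares of 1/16 among Eliasz, Bogdan, Czeslaw, Zofia.
Eliasz is living and takes 1/16.
Bogdan is living and takes 1/16.
Czeslaw is living and takes 1/16.
Zofia is living and takes 1/16.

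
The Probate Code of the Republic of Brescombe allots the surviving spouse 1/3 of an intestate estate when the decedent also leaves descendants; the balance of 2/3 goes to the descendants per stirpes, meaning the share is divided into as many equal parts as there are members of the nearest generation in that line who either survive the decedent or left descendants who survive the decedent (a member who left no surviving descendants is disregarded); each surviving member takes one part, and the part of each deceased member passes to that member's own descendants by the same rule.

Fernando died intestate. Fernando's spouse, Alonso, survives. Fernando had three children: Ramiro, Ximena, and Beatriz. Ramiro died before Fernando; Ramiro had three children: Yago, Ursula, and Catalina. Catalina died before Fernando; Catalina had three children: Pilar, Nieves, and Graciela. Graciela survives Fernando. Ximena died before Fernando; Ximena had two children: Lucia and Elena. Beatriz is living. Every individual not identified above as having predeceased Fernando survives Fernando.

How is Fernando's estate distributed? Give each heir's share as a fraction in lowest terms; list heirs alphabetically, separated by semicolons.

Alonso, as surviving spouse, takes 1/3.
The remaining 2/3 passes to Fernando's descendants per stirpes.
The 2/3 is divided into 3 equal shares of 2/9 among Ramiro, Ximena, Beatriz.
Ramiro predeceased; the 2/9 allotted to Ramiro's branch passes to Ramiro's issue by representation.
The 2/9 is divided into 3 equal shares of 2/27 among Yago, Ursula, Catalina.
Yago is living and takes 2/27.
Ursula is living and takes 2/27.
Catalina predeceased; the 2/27 allotted to Catalina's branch passes to Catalina's issue by representation.
The 2/27 is divided into 3 equal shares of 2/81 among Pilar, Nieves, Graciela.
Pilar is living and takes 2/81.
Nieves is living and takes 2/81.
Graciela is living and takes 2/81.
Ximena predeceased; the 2/9 allotted to Ximena's branch passes to Ximena's issue by representation.
The 2/9 is divided into 2 equal shares of 1/9 among Lucia, Elena.
Lucia is living and takes 1/9.
Elena is living and takes 1/9.
Beatriz is living and takes 2/9.

Alonso 1/3; Beatriz 2/9; Elena 1/9; Graciela 2/81; Lucia 1/9; Nieves 2/81; Pilar 2/81; Ursula 2/27; Yago 2/27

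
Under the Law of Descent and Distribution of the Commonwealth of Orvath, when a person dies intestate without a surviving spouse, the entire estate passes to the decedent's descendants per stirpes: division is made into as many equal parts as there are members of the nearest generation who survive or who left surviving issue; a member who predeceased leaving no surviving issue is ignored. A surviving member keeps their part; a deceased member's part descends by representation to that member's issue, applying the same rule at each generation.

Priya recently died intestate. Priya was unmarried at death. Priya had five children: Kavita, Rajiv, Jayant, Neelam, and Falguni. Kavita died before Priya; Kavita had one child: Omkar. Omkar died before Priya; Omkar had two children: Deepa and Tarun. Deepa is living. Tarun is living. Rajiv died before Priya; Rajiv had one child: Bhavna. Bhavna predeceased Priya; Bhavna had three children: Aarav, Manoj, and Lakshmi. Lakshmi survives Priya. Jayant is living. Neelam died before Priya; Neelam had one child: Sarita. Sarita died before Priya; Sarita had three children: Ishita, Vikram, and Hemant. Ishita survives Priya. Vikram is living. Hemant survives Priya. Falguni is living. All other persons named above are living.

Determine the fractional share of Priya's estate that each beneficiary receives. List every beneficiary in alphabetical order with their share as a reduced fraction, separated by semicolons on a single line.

Aarav 1/15; Deepa 1/10; Falguni 1/5; Hemant 1/15; Ishita 1/15; Jayant 1/5; Lakshmi 1/15; Manoj 1/15; Tarun 1/10; Vikram 1/15

There is no surviving spouse, so the entire estate passes to Priya's descendants per stirpes.
The estate is divided into 5 equal shares of 1/5 among Kavita, Rajiv, Jayant, Neelam, Falguni.
Kavita predeceased; the 1/5 allotted to Kavita's branch passes to Kavita's issue by representation.
Omkar's line is the sole branch at this level, so the full 1/5 passes to Omkar's issue by representation.
The 1/5 is divided into 2 equal shares of 1/10 among Deepa, Tarun.
Deepa is living and takes 1/10.
Tarun is living and takes 1/10.
Rajiv predeceased; the 1/5 allotted to Rajiv's branch passes to Rajiv's issue by representation.
Bhavna's line is the sole branch at this level, so the full 1/5 passes to Bhavna's issue by representation.
The 1/5 is divided into 3 equal shares of 1/15 among Aarav, Manoj, Lakshmi.
Aarav is living and takes 1/15.
Manoj is living and takes 1/15.
Lakshmi is living and takes 1/15.
Jayant is living and takes 1/5.
Neelam predeceased; the 1/5 allotted to Neelam's branch passes to Neelam's issue by representation.
Sarita's line is the sole branch at this level, so the full 1/5 passes to Sarita's issue by representation.
The 1/5 is divided into 3 equal shares of 1/15 among Ishita, Vikram, Hemant.
Ishita is living and takes 1/15.
Vikram is living and takes 1/15.
Hemant is living and takes 1/15.
Falguni is living and takes 1/5.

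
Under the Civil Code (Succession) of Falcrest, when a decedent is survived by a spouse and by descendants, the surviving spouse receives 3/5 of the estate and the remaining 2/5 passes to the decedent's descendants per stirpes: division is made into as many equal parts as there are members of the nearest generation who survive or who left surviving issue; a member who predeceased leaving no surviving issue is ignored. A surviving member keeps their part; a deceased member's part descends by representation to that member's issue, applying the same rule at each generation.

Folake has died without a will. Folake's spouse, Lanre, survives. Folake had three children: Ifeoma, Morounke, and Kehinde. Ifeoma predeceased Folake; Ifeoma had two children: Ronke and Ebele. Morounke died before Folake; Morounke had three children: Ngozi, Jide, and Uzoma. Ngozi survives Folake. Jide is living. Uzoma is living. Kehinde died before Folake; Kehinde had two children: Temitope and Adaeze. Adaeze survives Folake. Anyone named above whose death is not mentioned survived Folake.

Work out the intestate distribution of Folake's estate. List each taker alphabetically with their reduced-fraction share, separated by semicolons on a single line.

Adaeze 1/15; Ebele 1/15; Jide 2/45; Lanre 3/5; Ngozi 2/45; Ronke 1/15; Temitope 1/15; Uzoma 2/45

Lanre, as surviving spouse, takes 3/5.
The remaining 2/5 passes to Folake's descendants per stirpes.
The 2/5 is divided into 3 equal shares of 2/15 among Ifeoma, Morounke, Kehinde.
Ifeoma predeceased; the 2/15 allotted to Ifeoma's branch passes to Ifeoma's issue by representation.
The 2/15 is divided into 2 equal shares of 1/15 among Ronke, Ebele.
Ronke is living and takes 1/15.
Ebele is living and takes 1/15.
Morounke predeceased; the 2/15 allotted to Morounke's branch passes to Morounke's issue by representation.
The 2/15 is divided into 3 equal shares of 2/45 among Ngozi, Jide, Uzoma.
Ngozi is living and takes 2/45.
Jide is living and takes 2/45.
Uzoma is living and takes 2/45.
Kehinde predeceased; the 2/15 allotted to Kehinde's branch passes to Kehinde's issue by representation.
The 2/15 is divided into 2 equal shares of 1/15 among Temitope, Adaeze.
Temitope is living and takes 1/15.
Adaeze is living and takes 1/15.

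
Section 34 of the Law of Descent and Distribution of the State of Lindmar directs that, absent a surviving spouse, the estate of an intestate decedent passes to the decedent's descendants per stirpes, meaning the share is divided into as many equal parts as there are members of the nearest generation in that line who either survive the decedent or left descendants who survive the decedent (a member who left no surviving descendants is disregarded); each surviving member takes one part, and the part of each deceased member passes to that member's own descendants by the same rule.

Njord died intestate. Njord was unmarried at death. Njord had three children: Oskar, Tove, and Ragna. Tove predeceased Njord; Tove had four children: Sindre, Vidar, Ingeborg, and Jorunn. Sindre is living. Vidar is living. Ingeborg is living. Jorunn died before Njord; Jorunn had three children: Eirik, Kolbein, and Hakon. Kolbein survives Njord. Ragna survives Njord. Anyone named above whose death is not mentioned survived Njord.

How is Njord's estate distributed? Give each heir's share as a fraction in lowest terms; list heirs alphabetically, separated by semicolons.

There is no surviving spouse, so the entire estate passes to Njord's descendants per stirpes.
The estate is divided into 3 equal shares of 1/3 among Oskar, Tove, Ragna.
Oskar is living and takes 1/3.
Tove predeceased; the 1/3 allotted to Tove's branch passes to Tove's issue by representation.
The 1/3 is divided into 4 equal shares of 1/12 among Sindre, Vidar, Ingeborg, Jorunn.
Sindre is living and takes 1/12.
Vidar is living and takes 1/12.
Ingeborg is living and takes 1/12.
Jorunn predeceased; the 1/12 allotted to Jorunn's branch passes to Jorunn's issue by representation.
The 1/12 is divided into 3 equal shares of 1/36 among Eirik, Kolbein, Hakon.
Eirik is living and takes 1/36.
Kolbein is living and takes 1/36.
Hakon is living and takes 1/36.
Ragna is living and takes 1/3.

Eirik 1/36; Hakon 1/36; Ingeborg 1/12; Kolbein 1/36; Oskar 1/3; Ragna 1/3; Sindre 1/12; Vidar 1/12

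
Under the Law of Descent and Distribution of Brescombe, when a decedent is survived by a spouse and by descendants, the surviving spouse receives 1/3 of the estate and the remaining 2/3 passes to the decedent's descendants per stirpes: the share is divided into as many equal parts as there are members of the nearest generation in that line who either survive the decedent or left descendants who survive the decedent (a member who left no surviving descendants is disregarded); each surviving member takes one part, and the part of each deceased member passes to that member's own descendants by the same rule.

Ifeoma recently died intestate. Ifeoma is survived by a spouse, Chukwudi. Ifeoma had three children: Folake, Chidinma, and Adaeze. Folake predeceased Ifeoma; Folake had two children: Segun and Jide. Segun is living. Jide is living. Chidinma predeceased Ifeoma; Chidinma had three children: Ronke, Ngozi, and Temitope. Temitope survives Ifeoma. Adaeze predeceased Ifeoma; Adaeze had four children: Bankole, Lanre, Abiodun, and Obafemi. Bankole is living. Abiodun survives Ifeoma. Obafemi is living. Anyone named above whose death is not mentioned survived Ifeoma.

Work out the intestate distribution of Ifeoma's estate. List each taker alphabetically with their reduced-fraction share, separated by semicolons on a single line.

Abiodun 1/18; Bankole 1/18; Chukwudi 1/3; Jide 1/9; Lanre 1/18; Ngozi 2/27; Obafemi 1/18; Ronke 2/27; Segun 1/9; Temitope 2/27

Chukwudi, as surviving spouse, takes 1/3.
The remaining 2/3 passes to Ifeoma's descendants per stirpes.
The 2/3 is divided into 3 equal shares of 2/9 among Folake, Chidinma, Adaeze.
Folake predeceased; the 2/9 allotted to Folake's branch passes to Folake's issue by representation.
The 2/9 is divided into 2 equal shares of 1/9 among Segun, Jide.
Segun is living and takes 1/9.
Jide is living and takes 1/9.
Chidinma predeceased; the 2/9 allotted to Chidinma's branch passes to Chidinma's issue by representation.
The 2/9 is divided into 3 equal shares of 2/27 among Ronke, Ngozi, Temitope.
Ronke is living and takes 2/27.
Ngozi is living and takes 2/27.
Temitope is living and takes 2/27.
Adaeze predeceased; the 2/9 allotted to Adaeze's branch passes to Adaeze's issue by representation.
The 2/9 is divided into 4 equal shares of 1/18 among Bankole, Lanre, Abiodun, Obafemi.
Bankole is living and takes 1/18.
Lanre is living and takes 1/18.
Abiodun is living and takes 1/18.
Obafemi is living and takes 1/18.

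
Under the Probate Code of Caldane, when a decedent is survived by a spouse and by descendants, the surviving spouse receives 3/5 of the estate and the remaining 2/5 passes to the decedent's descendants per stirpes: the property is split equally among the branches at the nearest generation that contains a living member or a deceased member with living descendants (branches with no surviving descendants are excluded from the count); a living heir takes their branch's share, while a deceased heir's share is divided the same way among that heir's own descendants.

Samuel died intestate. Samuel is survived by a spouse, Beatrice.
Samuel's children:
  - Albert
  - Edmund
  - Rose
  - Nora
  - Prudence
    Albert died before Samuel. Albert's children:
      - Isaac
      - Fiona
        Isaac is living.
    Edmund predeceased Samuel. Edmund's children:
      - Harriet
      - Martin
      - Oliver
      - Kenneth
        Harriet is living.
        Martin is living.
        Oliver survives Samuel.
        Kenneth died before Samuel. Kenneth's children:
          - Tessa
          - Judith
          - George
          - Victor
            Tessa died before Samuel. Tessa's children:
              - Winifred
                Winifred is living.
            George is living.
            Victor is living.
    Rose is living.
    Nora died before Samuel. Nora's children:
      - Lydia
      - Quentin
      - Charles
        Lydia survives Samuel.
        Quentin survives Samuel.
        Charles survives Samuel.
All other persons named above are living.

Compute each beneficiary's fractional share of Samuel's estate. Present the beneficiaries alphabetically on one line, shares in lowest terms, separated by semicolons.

Beatrice, as surviving spouse, takes 3/5.
The remaining 2/5 passes to Samuel's descendants per stirpes.
The 2/5 is divided into 5 equal shares of 2/25 among Albert, Edmund, Rose, Nora, Prudence.
Albert predeceased; the 2/25 allotted to Albert's branch passes to Albert's issue by representation.
The 2/25 is divided into 2 equal shares of 1/25 among Isaac, Fiona.
Isaac is living and takes 1/25.
Fiona is living and takes 1/25.
Edmund predeceased; the 2/25 allotted to Edmund's branch passes to Edmund's issue by representation.
The 2/25 is divided into 4 equal shares of 1/50 among Harriet, Martin, Oliver, Kenneth.
Harriet is living and takes 1/50.
Martin is living and takes 1/50.
Oliver is living and takes 1/50.
Kenneth predeceased; the 1/50 allotted to Kenneth's branch passes to Kenneth's issue by representation.
The 1/50 is divided into 4 equal shares of 1/200 among Tessa, Judith, George, Victor.
Tessa predeceased; the 1/200 allotted to Tessa's branch passes to Tessa's issue by representation.
Winifred is the sole taker at this level and receives the full 1/200.
Judith is living and takes 1/200.
George is living and takes 1/200.
Victor is living and takes 1/200.
Rose is living and takes 2/25.
Nora predeceased; the 2/25 allotted to Nora's branch passes to Nora's issue by representation.
The 2/25 is divided into 3 equal shares of 2/75 among Lydia, Quentin, Charles.
Lydia is living and takes 2/75.
Quentin is living and takes 2/75.
Charles is living and takes 2/75.
Prudence is living and takes 2/25.

Beatrice 3/5; Charles 2/75; Fiona 1/25; George 1/200; Harriet 1/50; Isaac 1/25; Judith 1/200; Lydia 2/75; Martin 1/50; Oliver 1/50; Prudence 2/25; Quentin 2/75; Rose 2/25; Victor 1/200; Winifred 1/200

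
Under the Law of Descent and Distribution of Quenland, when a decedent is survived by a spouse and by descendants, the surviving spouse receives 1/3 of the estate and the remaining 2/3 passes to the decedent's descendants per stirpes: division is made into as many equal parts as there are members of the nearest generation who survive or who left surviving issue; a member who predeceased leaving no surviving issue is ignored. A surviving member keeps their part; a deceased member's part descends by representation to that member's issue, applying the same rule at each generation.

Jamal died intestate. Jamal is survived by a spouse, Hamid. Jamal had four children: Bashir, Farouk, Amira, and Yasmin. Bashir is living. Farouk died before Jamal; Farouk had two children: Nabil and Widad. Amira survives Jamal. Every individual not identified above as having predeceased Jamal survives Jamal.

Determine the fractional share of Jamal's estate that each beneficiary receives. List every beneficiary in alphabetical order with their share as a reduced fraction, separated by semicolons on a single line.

Amira 1/6; Bashir 1/6; Hamid 1/3; Nabil 1/12; Widad 1/12; Yasmin 1/6

Hamid, as surviving spouse, takes 1/3.
The remaining 2/3 passes to Jamal's descendants per stirpes.
The 2/3 is divided into 4 equal shares of 1/6 among Bashir, Farouk, Amira, Yasmin.
Bashir is living and takes 1/6.
Farouk predeceased; the 1/6 allotted to Farouk's branch passes to Farouk's issue by representation.
The 1/6 is divided into 2 equal shares of 1/12 among Nabil, Widad.
Nabil is living and takes 1/12.
Widad is living and takes 1/12.
Amira is living and takes 1/6.
Yasmin is living and takes 1/6.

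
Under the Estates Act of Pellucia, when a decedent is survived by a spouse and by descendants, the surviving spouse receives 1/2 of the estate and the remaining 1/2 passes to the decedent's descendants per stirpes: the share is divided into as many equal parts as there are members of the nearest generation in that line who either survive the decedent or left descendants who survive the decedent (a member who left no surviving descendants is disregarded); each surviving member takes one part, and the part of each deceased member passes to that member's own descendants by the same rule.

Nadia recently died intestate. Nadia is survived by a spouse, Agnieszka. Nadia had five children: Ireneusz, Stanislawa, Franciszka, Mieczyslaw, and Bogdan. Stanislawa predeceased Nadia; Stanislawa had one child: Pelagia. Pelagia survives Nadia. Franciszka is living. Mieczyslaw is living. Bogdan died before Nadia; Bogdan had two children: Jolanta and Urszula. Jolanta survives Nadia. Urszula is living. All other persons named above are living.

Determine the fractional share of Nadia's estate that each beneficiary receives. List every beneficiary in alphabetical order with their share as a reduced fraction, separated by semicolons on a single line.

Agnieszka 1/2; Franciszka 1/10; Ireneusz 1/10; Jolanta 1/20; Mieczyslaw 1/10; Pelagia 1/10; Urszula 1/20

Agnieszka, as surviving spouse, takes 1/2.
The remaining 1/2 passes to Nadia's descendants per stirpes.
The 1/2 is divided into 5 equal shares of 1/10 among Ireneusz, Stanislawa, Franciszka, Mieczyslaw, Bogdan.
Ireneusz is living and takes 1/10.
Stanislawa predeceased; the 1/10 allotted to Stanislawa's branch passes to Stanislawa's issue by representation.
Pelagia is the sole taker at this level and receives the full 1/10.
Franciszka is living and takes 1/10.
Mieczyslaw is living and takes 1/10.
Bogdan predeceased; the 1/10 allotted to Bogdan's branch passes to Bogdan's issue by representation.
The 1/10 is divided into 2 equal shares of 1/20 among Jolanta, Urszula.
Jolanta is living and takes 1/20.
Urszula is living and takes 1/20.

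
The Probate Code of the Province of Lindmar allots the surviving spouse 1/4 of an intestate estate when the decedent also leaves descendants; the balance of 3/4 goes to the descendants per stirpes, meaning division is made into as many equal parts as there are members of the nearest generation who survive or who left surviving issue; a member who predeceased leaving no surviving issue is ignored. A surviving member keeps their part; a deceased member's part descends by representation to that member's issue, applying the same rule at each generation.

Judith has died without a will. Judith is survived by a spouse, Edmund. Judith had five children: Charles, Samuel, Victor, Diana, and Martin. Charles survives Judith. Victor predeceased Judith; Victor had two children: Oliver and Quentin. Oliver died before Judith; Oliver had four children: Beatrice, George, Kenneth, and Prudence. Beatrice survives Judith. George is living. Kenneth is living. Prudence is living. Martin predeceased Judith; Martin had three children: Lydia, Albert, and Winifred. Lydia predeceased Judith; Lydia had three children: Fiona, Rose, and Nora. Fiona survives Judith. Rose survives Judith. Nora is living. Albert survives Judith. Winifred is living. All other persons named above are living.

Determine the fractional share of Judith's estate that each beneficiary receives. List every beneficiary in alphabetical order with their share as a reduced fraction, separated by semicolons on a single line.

Albert 1/20; Beatrice 3/160; Charles 3/20; Diana 3/20; Edmund 1/4; Fiona 1/60; George 3/160; Kenneth 3/160; Nora 1/60; Prudence 3/160; Quentin 3/40; Rose 1/60; Samuel 3/20; Winifred 1/20

Edmund, as surviving spouse, takes 1/4.
The remaining 3/4 passes to Judith's descendants per stirpes.
The 3/4 is divided into 5 equal shares of 3/20 among Charles, Samuel, Victor, Diana, Martin.
Charles is living and takes 3/20.
Samuel is living and takes 3/20.
Victor predeceased; the 3/20 allotted to Victor's branch passes to Victor's issue by representation.
The 3/20 is divided into 2 equal shares of 3/40 among Oliver, Quentin.
Oliver predeceased; the 3/40 allotted to Oliver's branch passes to Oliver's issue by representation.
The 3/40 is divided into 4 equal shares of 3/160 among Beatrice, George, Kenneth, Prudence.
Beatrice is living and takes 3/160.
George is living and takes 3/160.
Kenneth is living and takes 3/160.
Prudence is living and takes 3/160.
Quentin is living and takes 3/40.
Diana is living and takes 3/20.
Martin predeceased; the 3/20 allotted to Martin's branch passes to Martin's issue by representation.
The 3/20 is divided into 3 equal shares of 1/20 among Lydia, Albert, Winifred.
Lydia predeceased; the 1/20 allotted to Lydia's branch passes to Lydia's issue by representation.
The 1/20 is divided into 3 equal shares of 1/60 among Fiona, Rose, Nora.
Fiona is living and takes 1/60.
Rose is living and takes 1/60.
Nora is living and takes 1/60.
Albert is living and takes 1/20.
Winifred is living and takes 1/20.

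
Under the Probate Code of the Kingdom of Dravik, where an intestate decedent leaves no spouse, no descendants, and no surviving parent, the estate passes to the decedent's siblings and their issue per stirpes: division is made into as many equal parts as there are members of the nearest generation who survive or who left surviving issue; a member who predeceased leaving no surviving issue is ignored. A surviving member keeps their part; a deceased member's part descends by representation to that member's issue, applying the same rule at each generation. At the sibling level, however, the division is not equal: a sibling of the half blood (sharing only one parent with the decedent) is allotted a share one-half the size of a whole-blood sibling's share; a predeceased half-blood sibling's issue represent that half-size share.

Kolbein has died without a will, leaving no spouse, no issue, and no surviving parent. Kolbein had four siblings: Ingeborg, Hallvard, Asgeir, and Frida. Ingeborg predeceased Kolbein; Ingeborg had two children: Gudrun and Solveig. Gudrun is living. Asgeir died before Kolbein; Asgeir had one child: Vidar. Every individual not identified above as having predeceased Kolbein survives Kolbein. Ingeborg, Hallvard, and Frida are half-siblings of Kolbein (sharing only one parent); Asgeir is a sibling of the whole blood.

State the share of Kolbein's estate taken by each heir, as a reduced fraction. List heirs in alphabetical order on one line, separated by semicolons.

No spouse, descendants, or parent survives, so the estate passes to Kolbein's siblings per stirpes.
Half-blood siblings count for one-half the weight of whole-blood siblings at the initial division.
Dividing 1 in proportion to weights (total weight 5/2): Ingeborg (weight 1/2) → 1/5; Hallvard (weight 1/2) → 1/5; Asgeir (weight 1) → 2/5; Frida (weight 1/2) → 1/5.
Ingeborg predeceased; the 1/5 allotted to Ingeborg's branch passes to Ingeborg's issue by representation.
The 1/5 is divided into 2 equal shares of 1/10 among Gudrun, Solveig.
Gudrun is living and takes 1/10.
Solveig is living and takes 1/10.
Hallvard is living and takes 1/5.
Asgeir predeceased; the 2/5 allotted to Asgeir's branch passes to Asgeir's issue by representation.
Vidar is the sole taker at this level and receives the full 2/5.
Frida is living and takes 1/5.

Frida 1/5; Gudrun 1/10; Hallvard 1/5; Solveig 1/10; Vidar 2/5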